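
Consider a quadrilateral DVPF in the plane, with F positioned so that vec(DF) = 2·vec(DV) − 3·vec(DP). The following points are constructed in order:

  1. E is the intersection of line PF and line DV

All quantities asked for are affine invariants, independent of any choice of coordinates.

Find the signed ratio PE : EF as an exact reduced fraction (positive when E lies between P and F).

PE:EF = 1/3

Choose coordinates D = (0, 0), V = (1, 0), P = (0, 1), F = (2, -3).
1. E is the intersection of line PF and line DV ⇒ E = (1/2, 0)
E = P + t·(F−P) with t = 1/4, so PE:EF = t:(1−t) = 1/4:3/4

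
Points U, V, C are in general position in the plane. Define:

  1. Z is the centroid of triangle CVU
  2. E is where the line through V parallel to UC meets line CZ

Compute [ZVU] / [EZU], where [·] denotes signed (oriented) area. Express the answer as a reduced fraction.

[ZVU]:[EZU] = -1/2

Work in coordinates with U = (0, 0), V = (1, 0), C = (0, 1).
1. Z is the centroid of triangle CVU ⇒ Z = (1/3, 1/3)
2. E is where the line through V parallel to UC meets line CZ ⇒ E = (1, -1)
2·[ZVU] = -1/3, 2·[EZU] = 2/3
[ZVU]:[EZU] = -1/3:2/3 = -1/2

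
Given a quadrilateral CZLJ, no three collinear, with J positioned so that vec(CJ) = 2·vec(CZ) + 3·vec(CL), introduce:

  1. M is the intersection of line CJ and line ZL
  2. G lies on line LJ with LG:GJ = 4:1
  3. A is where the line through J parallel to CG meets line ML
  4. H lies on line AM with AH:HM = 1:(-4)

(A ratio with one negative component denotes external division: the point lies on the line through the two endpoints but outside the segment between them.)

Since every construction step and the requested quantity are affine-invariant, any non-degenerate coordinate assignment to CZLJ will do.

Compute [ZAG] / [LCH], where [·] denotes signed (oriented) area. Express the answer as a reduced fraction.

[ZAG]:[LCH] = -264/79

Assign C = (0, 0), Z = (1, 0), L = (0, 1), J = (2, 3) — the answer is frame-independent, so this choice is without loss of generality.
1. M is the intersection of line CJ and line ZL ⇒ M = (2/5, 3/5)
2. G lies on line LJ with LG:GJ = 4:1 ⇒ G = (8/5, 13/5)
3. A is where the line through J parallel to CG meets line ML ⇒ A = (10/21, 11/21)
4. H lies on line AM with AH:HM = 1:(-4) ⇒ H = (158/315, 157/315)
2·[ZAG] = -176/105, 2·[LCH] = 158/315
[ZAG]:[LCH] = -176/105:158/315 = -264/79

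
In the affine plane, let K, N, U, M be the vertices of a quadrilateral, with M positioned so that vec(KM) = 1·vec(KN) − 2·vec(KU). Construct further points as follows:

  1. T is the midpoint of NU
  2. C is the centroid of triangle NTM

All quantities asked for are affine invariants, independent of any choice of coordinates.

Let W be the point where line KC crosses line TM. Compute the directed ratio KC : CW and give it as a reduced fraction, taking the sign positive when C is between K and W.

KC:CW = -11/2

Set K = (0, 0), N = (1, 0), U = (0, 1), M = (1, -2); any affine frame gives the same invariant.
1. T is the midpoint of NU ⇒ T = (1/2, 1/2)
2. C is the centroid of triangle NTM ⇒ C = (5/6, -1/2)
line KC meets TM at W = (15/22, -9/22)
C = K + t·(W−K) with t = 11/9, so KC:CW = 11/9:-2/9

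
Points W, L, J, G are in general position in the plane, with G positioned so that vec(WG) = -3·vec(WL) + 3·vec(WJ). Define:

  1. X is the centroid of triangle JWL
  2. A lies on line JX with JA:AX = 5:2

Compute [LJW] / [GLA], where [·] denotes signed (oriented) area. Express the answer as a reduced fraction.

Set W = (0, 0), L = (1, 0), J = (0, 1), G = (-3, 3); any affine frame gives the same invariant.
1. X is the centroid of triangle JWL ⇒ X = (1/3, 1/3)
2. A lies on line JX with JA:AX = 5:2 ⇒ A = (5/21, 11/21)
2·[LJW] = 1, 2·[GLA] = -4/21
[LJW]:[GLA] = 1:-4/21 = -21/4

[LJW]:[GLA] = -21/4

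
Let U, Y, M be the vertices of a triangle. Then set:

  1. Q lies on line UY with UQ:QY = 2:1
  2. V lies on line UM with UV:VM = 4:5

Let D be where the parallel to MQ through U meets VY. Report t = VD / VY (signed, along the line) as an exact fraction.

t = -8/19

Choose coordinates U = (0, 0), Y = (1, 0), M = (0, 1).
1. Q lies on line UY with UQ:QY = 2:1 ⇒ Q = (2/3, 0)
2. V lies on line UM with UV:VM = 4:5 ⇒ V = (0, 4/9)
through U parallel to MQ: direction (2/3, -1); meets VY at D = (-8/19, 12/19)
D = V + t·(Y−V) with t = -8/19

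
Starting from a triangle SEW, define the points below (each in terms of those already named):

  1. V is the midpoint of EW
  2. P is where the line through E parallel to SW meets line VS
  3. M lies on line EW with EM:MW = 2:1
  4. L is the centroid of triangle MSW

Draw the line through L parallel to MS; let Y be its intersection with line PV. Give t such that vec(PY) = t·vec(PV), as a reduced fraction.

Set S = (0, 0), E = (1, 0), W = (0, 1); any affine frame gives the same invariant.
1. V is the midpoint of EW ⇒ V = (1/2, 1/2)
2. P is where the line through E parallel to SW meets line VS ⇒ P = (1, 1)
3. M lies on line EW with EM:MW = 2:1 ⇒ M = (1/3, 2/3)
4. L is the centroid of triangle MSW ⇒ L = (1/9, 5/9)
through L parallel to MS: direction (-1/3, -2/3); meets PV at Y = (-1/3, -1/3)
Y = P + t·(V−P) with t = 8/3

t = 8/3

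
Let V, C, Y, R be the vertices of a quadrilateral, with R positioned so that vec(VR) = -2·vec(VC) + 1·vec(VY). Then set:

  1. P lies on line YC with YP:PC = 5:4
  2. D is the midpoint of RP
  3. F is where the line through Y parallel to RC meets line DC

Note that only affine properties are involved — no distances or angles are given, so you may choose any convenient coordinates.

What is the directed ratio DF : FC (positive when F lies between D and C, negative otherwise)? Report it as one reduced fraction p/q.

Assign V = (0, 0), C = (1, 0), Y = (0, 1), R = (-2, 1) — the answer is frame-independent, so this choice is without loss of generality.
1. P lies on line YC with YP:PC = 5:4 ⇒ P = (5/9, 4/9)
2. D is the midpoint of RP ⇒ D = (-13/18, 13/18)
3. F is where the line through Y parallel to RC meets line DC ⇒ F = (-27/4, 13/4)
F = D + t·(C−D) with t = -7/2, so DF:FC = t:(1−t) = -7/2:9/2

DF:FC = -7/9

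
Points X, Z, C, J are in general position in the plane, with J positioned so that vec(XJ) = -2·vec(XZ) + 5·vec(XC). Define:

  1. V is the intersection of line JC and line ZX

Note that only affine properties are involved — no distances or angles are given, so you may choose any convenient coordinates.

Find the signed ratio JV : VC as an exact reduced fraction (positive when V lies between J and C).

Work in coordinates with X = (0, 0), Z = (1, 0), C = (0, 1), J = (-2, 5).
1. V is the intersection of line JC and line ZX ⇒ V = (1/2, 0)
V = J + t·(C−J) with t = 5/4, so JV:VC = t:(1−t) = 5/4:-1/4

JV:VC = -5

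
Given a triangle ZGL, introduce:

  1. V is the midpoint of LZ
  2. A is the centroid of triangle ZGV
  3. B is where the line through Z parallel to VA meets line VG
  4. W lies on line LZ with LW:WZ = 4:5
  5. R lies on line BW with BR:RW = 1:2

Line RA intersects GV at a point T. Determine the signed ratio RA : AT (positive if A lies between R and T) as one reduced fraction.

RA:AT = -10/9

Set Z = (0, 0), G = (1, 0), L = (0, 1); any affine frame gives the same invariant.
1. V is the midpoint of LZ ⇒ V = (0, 1/2)
2. A is the centroid of triangle ZGV ⇒ A = (1/3, 1/6)
3. B is where the line through Z parallel to VA meets line VG ⇒ B = (-1, 1)
4. W lies on line LZ with LW:WZ = 4:5 ⇒ W = (0, 5/9)
5. R lies on line BW with BR:RW = 1:2 ⇒ R = (-2/3, 23/27)
line RA meets GV at T = (-17/30, 47/60)
A = R + t·(T−R) with t = 10, so RA:AT = 10:-9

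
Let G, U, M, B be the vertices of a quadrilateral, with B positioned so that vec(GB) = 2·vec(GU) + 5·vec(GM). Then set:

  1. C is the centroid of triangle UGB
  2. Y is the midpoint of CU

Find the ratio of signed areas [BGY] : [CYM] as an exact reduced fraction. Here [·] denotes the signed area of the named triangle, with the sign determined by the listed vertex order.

[BGY]:[CYM] = -4

Work in coordinates with G = (0, 0), U = (1, 0), M = (0, 1), B = (2, 5).
1. C is the centroid of triangle UGB ⇒ C = (1, 5/3)
2. Y is the midpoint of CU ⇒ Y = (1, 5/6)
2·[BGY] = 10/3, 2·[CYM] = -5/6
[BGY]:[CYM] = 10/3:-5/6 = -4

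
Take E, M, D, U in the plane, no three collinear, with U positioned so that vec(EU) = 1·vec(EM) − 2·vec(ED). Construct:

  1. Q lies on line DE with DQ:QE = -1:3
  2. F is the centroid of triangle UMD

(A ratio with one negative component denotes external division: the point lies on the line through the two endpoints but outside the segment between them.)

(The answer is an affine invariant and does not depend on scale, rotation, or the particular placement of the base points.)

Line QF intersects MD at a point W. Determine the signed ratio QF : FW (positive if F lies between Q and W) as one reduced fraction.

Set E = (0, 0), M = (1, 0), D = (0, 1), U = (1, -2); any affine frame gives the same invariant.
1. Q lies on line DE with DQ:QE = -1:3 ⇒ Q = (0, 3/2)
2. F is the centroid of triangle UMD ⇒ F = (2/3, -1/3)
line QF meets MD at W = (2/7, 5/7)
F = Q + t·(W−Q) with t = 7/3, so QF:FW = 7/3:-4/3

QF:FW = -7/4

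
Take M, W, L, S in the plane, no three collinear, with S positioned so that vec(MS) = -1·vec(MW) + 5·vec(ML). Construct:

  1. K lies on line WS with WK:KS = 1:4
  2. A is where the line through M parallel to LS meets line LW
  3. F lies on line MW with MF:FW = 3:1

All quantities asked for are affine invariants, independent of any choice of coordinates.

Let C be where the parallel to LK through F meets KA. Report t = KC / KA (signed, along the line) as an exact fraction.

Choose coordinates M = (0, 0), W = (1, 0), L = (0, 1), S = (-1, 5).
1. K lies on line WS with WK:KS = 1:4 ⇒ K = (3/5, 1)
2. A is where the line through M parallel to LS meets line LW ⇒ A = (-1/3, 4/3)
3. F lies on line MW with MF:FW = 3:1 ⇒ F = (3/4, 0)
through F parallel to LK: direction (3/5, 0); meets KA at C = (17/5, 0)
C = K + t·(A−K) with t = -3

t = -3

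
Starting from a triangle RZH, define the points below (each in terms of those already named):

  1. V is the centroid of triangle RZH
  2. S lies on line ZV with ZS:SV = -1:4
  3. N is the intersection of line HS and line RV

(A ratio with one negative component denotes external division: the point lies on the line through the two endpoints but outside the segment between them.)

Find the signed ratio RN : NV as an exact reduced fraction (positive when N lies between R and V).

Choose coordinates R = (0, 0), Z = (1, 0), H = (0, 1).
1. V is the centroid of triangle RZH ⇒ V = (1/3, 1/3)
2. S lies on line ZV with ZS:SV = -1:4 ⇒ S = (11/9, -1/9)
3. N is the intersection of line HS and line RV ⇒ N = (11/21, 11/21)
N = R + t·(V−R) with t = 11/7, so RN:NV = t:(1−t) = 11/7:-4/7

RN:NV = -11/4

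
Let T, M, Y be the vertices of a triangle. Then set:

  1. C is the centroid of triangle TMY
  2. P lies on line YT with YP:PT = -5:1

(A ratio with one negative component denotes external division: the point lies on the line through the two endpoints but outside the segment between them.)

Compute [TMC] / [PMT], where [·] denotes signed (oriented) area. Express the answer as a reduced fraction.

Set T = (0, 0), M = (1, 0), Y = (0, 1); any affine frame gives the same invariant.
1. C is the centroid of triangle TMY ⇒ C = (1/3, 1/3)
2. P lies on line YT with YP:PT = -5:1 ⇒ P = (0, -1/4)
2·[TMC] = 1/3, 2·[PMT] = 1/4
[TMC]:[PMT] = 1/3:1/4 = 4/3

[TMC]:[PMT] = 4/3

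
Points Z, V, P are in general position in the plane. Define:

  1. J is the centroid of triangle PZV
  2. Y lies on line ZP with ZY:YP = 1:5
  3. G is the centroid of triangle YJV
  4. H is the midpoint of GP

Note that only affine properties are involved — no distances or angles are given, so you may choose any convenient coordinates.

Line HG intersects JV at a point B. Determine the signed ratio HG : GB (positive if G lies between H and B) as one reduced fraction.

Work in coordinates with Z = (0, 0), V = (1, 0), P = (0, 1).
1. J is the centroid of triangle PZV ⇒ J = (1/3, 1/3)
2. Y lies on line ZP with ZY:YP = 1:5 ⇒ Y = (0, 1/6)
3. G is the centroid of triangle YJV ⇒ G = (4/9, 1/6)
4. H is the midpoint of GP ⇒ H = (2/9, 7/12)
line HG meets JV at B = (4/11, 7/22)
G = H + t·(B−H) with t = 11/7, so HG:GB = 11/7:-4/7

HG:GB = -11/4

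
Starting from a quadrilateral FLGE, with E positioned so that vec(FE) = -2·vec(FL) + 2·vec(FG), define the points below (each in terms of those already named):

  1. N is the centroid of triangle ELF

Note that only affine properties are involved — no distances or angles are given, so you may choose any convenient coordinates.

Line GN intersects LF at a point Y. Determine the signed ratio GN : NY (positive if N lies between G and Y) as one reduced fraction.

GN:NY = 1/2

Assign F = (0, 0), L = (1, 0), G = (0, 1), E = (-2, 2) — the answer is frame-independent, so this choice is without loss of generality.
1. N is the centroid of triangle ELF ⇒ N = (-1/3, 2/3)
line GN meets LF at Y = (-1, 0)
N = G + t·(Y−G) with t = 1/3, so GN:NY = 1/3:2/3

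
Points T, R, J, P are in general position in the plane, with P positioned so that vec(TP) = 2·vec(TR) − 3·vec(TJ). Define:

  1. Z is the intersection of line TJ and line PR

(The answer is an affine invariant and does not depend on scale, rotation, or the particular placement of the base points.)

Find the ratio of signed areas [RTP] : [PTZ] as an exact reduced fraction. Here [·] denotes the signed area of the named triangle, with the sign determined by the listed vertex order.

[RTP]:[PTZ] = -1/2

Work in coordinates with T = (0, 0), R = (1, 0), J = (0, 1), P = (2, -3).
1. Z is the intersection of line TJ and line PR ⇒ Z = (0, 3)
2·[RTP] = 3, 2·[PTZ] = -6
[RTP]:[PTZ] = 3:-6 = -1/2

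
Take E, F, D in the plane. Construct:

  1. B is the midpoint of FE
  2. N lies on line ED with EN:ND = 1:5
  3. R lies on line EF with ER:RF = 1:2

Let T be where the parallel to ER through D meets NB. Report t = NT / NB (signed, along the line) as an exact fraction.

t = -5

Set E = (0, 0), F = (1, 0), D = (0, 1); any affine frame gives the same invariant.
1. B is the midpoint of FE ⇒ B = (1/2, 0)
2. N lies on line ED with EN:ND = 1:5 ⇒ N = (0, 1/6)
3. R lies on line EF with ER:RF = 1:2 ⇒ R = (1/3, 0)
through D parallel to ER: direction (1/3, 0); meets NB at T = (-5/2, 1)
T = N + t·(B−N) with t = -5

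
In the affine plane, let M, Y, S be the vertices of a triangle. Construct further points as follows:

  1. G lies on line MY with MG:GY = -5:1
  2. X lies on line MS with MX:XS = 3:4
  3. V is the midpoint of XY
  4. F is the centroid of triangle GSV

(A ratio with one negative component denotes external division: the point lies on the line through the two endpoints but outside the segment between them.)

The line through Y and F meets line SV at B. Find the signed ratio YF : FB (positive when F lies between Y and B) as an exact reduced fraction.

YF:FB = 7/9

Work in coordinates with M = (0, 0), Y = (1, 0), S = (0, 1).
1. G lies on line MY with MG:GY = -5:1 ⇒ G = (5/4, 0)
2. X lies on line MS with MX:XS = 3:4 ⇒ X = (0, 3/7)
3. V is the midpoint of XY ⇒ V = (1/2, 3/14)
4. F is the centroid of triangle GSV ⇒ F = (7/12, 17/42)
line YF meets SV at B = (1/21, 136/147)
F = Y + t·(B−Y) with t = 7/16, so YF:FB = 7/16:9/16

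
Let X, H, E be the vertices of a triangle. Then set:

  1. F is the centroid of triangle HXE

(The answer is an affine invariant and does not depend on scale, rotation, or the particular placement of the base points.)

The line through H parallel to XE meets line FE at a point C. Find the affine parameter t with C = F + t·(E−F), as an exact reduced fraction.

Work in coordinates with X = (0, 0), H = (1, 0), E = (0, 1).
1. F is the centroid of triangle HXE ⇒ F = (1/3, 1/3)
through H parallel to XE: direction (0, 1); meets FE at C = (1, -1)
C = F + t·(E−F) with t = -2

t = -2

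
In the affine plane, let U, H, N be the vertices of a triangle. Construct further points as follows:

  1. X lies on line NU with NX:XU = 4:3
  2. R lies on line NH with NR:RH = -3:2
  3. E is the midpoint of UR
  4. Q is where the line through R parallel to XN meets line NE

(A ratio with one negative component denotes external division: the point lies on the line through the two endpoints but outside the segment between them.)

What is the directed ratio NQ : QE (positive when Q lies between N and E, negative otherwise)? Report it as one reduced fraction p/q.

Work in coordinates with U = (0, 0), H = (1, 0), N = (0, 1).
1. X lies on line NU with NX:XU = 4:3 ⇒ X = (0, 3/7)
2. R lies on line NH with NR:RH = -3:2 ⇒ R = (3, -2)
3. E is the midpoint of UR ⇒ E = (3/2, -1)
4. Q is where the line through R parallel to XN meets line NE ⇒ Q = (3, -3)
Q = N + t·(E−N) with t = 2, so NQ:QE = t:(1−t) = 2:-1

NQ:QE = -2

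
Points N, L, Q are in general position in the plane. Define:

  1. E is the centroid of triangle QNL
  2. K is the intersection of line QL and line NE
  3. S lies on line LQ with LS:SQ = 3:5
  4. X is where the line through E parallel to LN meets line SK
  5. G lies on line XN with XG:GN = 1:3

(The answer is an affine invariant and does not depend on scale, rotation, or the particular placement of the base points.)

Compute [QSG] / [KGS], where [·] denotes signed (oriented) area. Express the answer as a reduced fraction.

Work in coordinates with N = (0, 0), L = (1, 0), Q = (0, 1).
1. E is the centroid of triangle QNL ⇒ E = (1/3, 1/3)
2. K is the intersection of line QL and line NE ⇒ K = (1/2, 1/2)
3. S lies on line LQ with LS:SQ = 3:5 ⇒ S = (5/8, 3/8)
4. X is where the line through E parallel to LN meets line SK ⇒ X = (2/3, 1/3)
5. G lies on line XN with XG:GN = 1:3 ⇒ G = (1/2, 1/4)
2·[QSG] = -5/32, 2·[KGS] = 1/32
[QSG]:[KGS] = -5/32:1/32 = -5

[QSG]:[KGS] = -5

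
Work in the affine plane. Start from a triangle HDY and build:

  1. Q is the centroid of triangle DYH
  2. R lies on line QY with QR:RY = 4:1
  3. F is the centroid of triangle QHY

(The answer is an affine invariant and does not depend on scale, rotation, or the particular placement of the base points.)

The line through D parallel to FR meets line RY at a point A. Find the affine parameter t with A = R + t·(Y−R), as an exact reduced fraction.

t = -16

Set H = (0, 0), D = (1, 0), Y = (0, 1); any affine frame gives the same invariant.
1. Q is the centroid of triangle DYH ⇒ Q = (1/3, 1/3)
2. R lies on line QY with QR:RY = 4:1 ⇒ R = (1/15, 13/15)
3. F is the centroid of triangle QHY ⇒ F = (1/9, 4/9)
through D parallel to FR: direction (-2/45, 19/45); meets RY at A = (17/15, -19/15)
A = R + t·(Y−R) with t = -16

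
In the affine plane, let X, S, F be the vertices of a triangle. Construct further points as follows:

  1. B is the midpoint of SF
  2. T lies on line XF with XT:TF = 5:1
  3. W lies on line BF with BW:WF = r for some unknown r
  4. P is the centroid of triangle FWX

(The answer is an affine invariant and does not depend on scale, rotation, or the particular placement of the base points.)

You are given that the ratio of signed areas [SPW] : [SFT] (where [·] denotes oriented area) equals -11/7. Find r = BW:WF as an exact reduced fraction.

Choose coordinates X = (0, 0), S = (1, 0), F = (0, 1).
1. B is the midpoint of SF ⇒ B = (1/2, 1/2)
2. T lies on line XF with XT:TF = 5:1 ⇒ T = (0, 5/6)
3. With BW:WF = r, write λ = r/(r+1) so W = B + λ·(F−B); W is affine-linear in λ
4. P is the centroid of triangle FWX ⇒ P is an affine combination of earlier points and hence also affine-linear in λ
Every point depending on W is an affine combination of W and λ-independent points, so each such coordinate is linear in λ; the λ² term in each signed area is a multiple of (F−B)×(F−B) = 0, so 2·[SPW] and 2·[SFT] are each linear in λ. Evaluating at λ=0 and λ=1:
  2·[SPW] = -1/6·λ − 1/6,   2·[SFT] = 1/6
So [SPW]:[SFT] = (-1/6·λ − 1/6) / (1/6). Setting this equal to -11/7:
  -1/6·λ − 1/6 = -11/7·(1/6)  ⇒  λ = 4/7
Then r = λ/(1−λ) = (4/7)/(3/7) = 4/3. Check: with r = 4/3, W = (3/14, 11/14) and [SPW]:[SFT] = -11/7 as required.

r = 4/3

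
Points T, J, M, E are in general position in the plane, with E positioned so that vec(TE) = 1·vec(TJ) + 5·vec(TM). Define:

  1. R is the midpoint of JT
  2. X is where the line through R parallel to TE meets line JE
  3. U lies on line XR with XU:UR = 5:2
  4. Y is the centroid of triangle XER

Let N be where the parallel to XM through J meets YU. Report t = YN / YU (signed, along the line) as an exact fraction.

t = 11/6

Set T = (0, 0), J = (1, 0), M = (0, 1), E = (1, 5); any affine frame gives the same invariant.
1. R is the midpoint of JT ⇒ R = (1/2, 0)
2. X is where the line through R parallel to TE meets line JE ⇒ X = (1, 5/2)
3. U lies on line XR with XU:UR = 5:2 ⇒ U = (9/14, 5/7)
4. Y is the centroid of triangle XER ⇒ Y = (5/6, 5/2)
through J parallel to XM: direction (-1, -3/2); meets YU at N = (61/126, -65/84)
N = Y + t·(U−Y) with t = 11/6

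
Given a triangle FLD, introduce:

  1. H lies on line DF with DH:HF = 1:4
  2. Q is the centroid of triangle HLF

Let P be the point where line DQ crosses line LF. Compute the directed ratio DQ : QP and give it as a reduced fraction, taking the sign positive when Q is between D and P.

DQ:QP = 11/4

Set F = (0, 0), L = (1, 0), D = (0, 1); any affine frame gives the same invariant.
1. H lies on line DF with DH:HF = 1:4 ⇒ H = (0, 4/5)
2. Q is the centroid of triangle HLF ⇒ Q = (1/3, 4/15)
line DQ meets LF at P = (5/11, 0)
Q = D + t·(P−D) with t = 11/15, so DQ:QP = 11/15:4/15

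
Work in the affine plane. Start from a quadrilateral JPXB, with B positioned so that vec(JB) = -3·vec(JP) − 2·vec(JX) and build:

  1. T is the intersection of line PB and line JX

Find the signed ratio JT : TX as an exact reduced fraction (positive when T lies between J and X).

Assign J = (0, 0), P = (1, 0), X = (0, 1), B = (-3, -2) — the answer is frame-independent, so this choice is without loss of generality.
1. T is the intersection of line PB and line JX ⇒ T = (0, -1/2)
T = J + t·(X−J) with t = -1/2, so JT:TX = t:(1−t) = -1/2:3/2

JT:TX = -1/3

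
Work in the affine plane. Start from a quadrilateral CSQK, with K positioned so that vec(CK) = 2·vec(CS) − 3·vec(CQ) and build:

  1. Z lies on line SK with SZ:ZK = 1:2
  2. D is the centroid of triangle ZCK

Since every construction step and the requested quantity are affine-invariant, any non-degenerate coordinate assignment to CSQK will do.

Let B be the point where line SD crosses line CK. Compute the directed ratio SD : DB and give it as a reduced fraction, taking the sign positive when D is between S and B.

Choose coordinates C = (0, 0), S = (1, 0), Q = (0, 1), K = (2, -3).
1. Z lies on line SK with SZ:ZK = 1:2 ⇒ Z = (4/3, -1)
2. D is the centroid of triangle ZCK ⇒ D = (10/9, -4/3)
line SD meets CK at B = (8/7, -12/7)
D = S + t·(B−S) with t = 7/9, so SD:DB = 7/9:2/9

SD:DB = 7/2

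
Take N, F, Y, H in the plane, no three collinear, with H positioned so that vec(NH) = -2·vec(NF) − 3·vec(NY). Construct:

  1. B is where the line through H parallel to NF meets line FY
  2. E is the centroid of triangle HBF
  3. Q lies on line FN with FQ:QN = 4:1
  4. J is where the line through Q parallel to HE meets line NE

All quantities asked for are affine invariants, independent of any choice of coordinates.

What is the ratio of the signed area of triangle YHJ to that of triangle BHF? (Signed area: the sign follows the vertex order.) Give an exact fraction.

[YHJ]:[BHF] = -13/105

Assign N = (0, 0), F = (1, 0), Y = (0, 1), H = (-2, -3) — the answer is frame-independent, so this choice is without loss of generality.
1. B is where the line through H parallel to NF meets line FY ⇒ B = (4, -3)
2. E is the centroid of triangle HBF ⇒ E = (1, -2)
3. Q lies on line FN with FQ:QN = 4:1 ⇒ Q = (1/5, 0)
4. J is where the line through Q parallel to HE meets line NE ⇒ J = (1/35, -2/35)
2·[YHJ] = 78/35, 2·[BHF] = -18
[YHJ]:[BHF] = 78/35:-18 = -13/105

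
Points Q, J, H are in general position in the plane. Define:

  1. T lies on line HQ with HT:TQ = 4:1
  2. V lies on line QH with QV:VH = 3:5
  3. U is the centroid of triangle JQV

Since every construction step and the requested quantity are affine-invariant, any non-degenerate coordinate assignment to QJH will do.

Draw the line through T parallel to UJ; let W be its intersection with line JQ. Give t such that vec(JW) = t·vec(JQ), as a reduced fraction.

Work in coordinates with Q = (0, 0), J = (1, 0), H = (0, 1).
1. T lies on line HQ with HT:TQ = 4:1 ⇒ T = (0, 1/5)
2. V lies on line QH with QV:VH = 3:5 ⇒ V = (0, 3/8)
3. U is the centroid of triangle JQV ⇒ U = (1/3, 1/8)
through T parallel to UJ: direction (2/3, -1/8); meets JQ at W = (16/15, 0)
W = J + t·(Q−J) with t = -1/15

t = -1/15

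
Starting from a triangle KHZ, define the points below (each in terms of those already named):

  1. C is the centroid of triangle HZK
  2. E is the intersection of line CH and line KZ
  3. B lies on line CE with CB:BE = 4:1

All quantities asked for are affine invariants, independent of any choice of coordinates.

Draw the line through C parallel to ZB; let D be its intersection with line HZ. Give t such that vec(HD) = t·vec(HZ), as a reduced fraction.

t = 5/7

Choose coordinates K = (0, 0), H = (1, 0), Z = (0, 1).
1. C is the centroid of triangle HZK ⇒ C = (1/3, 1/3)
2. E is the intersection of line CH and line KZ ⇒ E = (0, 1/2)
3. B lies on line CE with CB:BE = 4:1 ⇒ B = (1/15, 7/15)
through C parallel to ZB: direction (1/15, -8/15); meets HZ at D = (2/7, 5/7)
D = H + t·(Z−H) with t = 5/7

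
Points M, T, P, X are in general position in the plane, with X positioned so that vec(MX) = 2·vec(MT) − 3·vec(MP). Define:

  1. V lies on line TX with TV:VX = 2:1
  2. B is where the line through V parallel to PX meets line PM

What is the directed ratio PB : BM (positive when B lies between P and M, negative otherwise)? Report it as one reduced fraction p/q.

Set M = (0, 0), T = (1, 0), P = (0, 1), X = (2, -3); any affine frame gives the same invariant.
1. V lies on line TX with TV:VX = 2:1 ⇒ V = (5/3, -2)
2. B is where the line through V parallel to PX meets line PM ⇒ B = (0, 4/3)
B = P + t·(M−P) with t = -1/3, so PB:BM = t:(1−t) = -1/3:4/3

PB:BM = -1/4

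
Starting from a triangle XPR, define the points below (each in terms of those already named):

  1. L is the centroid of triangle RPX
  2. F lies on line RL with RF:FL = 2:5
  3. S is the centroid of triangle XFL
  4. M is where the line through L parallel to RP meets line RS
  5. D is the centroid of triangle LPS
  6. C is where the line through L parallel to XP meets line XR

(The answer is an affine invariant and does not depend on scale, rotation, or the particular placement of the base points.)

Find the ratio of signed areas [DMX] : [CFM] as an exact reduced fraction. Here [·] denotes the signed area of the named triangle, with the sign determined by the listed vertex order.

[DMX]:[CFM] = -241/24

Set X = (0, 0), P = (1, 0), R = (0, 1); any affine frame gives the same invariant.
1. L is the centroid of triangle RPX ⇒ L = (1/3, 1/3)
2. F lies on line RL with RF:FL = 2:5 ⇒ F = (2/21, 17/21)
3. S is the centroid of triangle XFL ⇒ S = (1/7, 8/21)
4. M is where the line through L parallel to RP meets line RS ⇒ M = (1/10, 17/30)
5. D is the centroid of triangle LPS ⇒ D = (31/63, 5/21)
6. C is where the line through L parallel to XP meets line XR ⇒ C = (0, 1/3)
2·[DMX] = 241/945, 2·[CFM] = -8/315
[DMX]:[CFM] = 241/945:-8/315 = -241/24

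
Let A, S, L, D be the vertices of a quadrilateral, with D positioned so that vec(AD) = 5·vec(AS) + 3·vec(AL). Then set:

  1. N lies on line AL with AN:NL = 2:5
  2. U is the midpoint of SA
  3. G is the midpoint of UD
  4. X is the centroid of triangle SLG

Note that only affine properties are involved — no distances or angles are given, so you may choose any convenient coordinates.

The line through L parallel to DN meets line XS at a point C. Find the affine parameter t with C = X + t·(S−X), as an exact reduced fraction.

t = -355/293

Work in coordinates with A = (0, 0), S = (1, 0), L = (0, 1), D = (5, 3).
1. N lies on line AL with AN:NL = 2:5 ⇒ N = (0, 2/7)
2. U is the midpoint of SA ⇒ U = (1/2, 0)
3. G is the midpoint of UD ⇒ G = (11/4, 3/2)
4. X is the centroid of triangle SLG ⇒ X = (5/4, 5/6)
through L parallel to DN: direction (-5, -19/7); meets XS at C = (455/293, 540/293)
C = X + t·(S−X) with t = -355/293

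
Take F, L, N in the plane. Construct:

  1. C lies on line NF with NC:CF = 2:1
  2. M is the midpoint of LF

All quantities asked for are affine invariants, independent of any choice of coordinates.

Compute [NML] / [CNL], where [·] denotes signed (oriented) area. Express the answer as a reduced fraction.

[NML]:[CNL] = -3/4

Assign F = (0, 0), L = (1, 0), N = (0, 1) — the answer is frame-independent, so this choice is without loss of generality.
1. C lies on line NF with NC:CF = 2:1 ⇒ C = (0, 1/3)
2. M is the midpoint of LF ⇒ M = (1/2, 0)
2·[NML] = 1/2, 2·[CNL] = -2/3
[NML]:[CNL] = 1/2:-2/3 = -3/4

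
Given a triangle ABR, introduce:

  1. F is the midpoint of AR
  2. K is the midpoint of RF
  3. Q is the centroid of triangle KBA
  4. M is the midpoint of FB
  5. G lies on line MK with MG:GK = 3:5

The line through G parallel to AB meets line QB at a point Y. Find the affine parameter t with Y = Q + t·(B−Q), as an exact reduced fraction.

t = -3/4

Assign A = (0, 0), B = (1, 0), R = (0, 1) — the answer is frame-independent, so this choice is without loss of generality.
1. F is the midpoint of AR ⇒ F = (0, 1/2)
2. K is the midpoint of RF ⇒ K = (0, 3/4)
3. Q is the centroid of triangle KBA ⇒ Q = (1/3, 1/4)
4. M is the midpoint of FB ⇒ M = (1/2, 1/4)
5. G lies on line MK with MG:GK = 3:5 ⇒ G = (5/16, 7/16)
through G parallel to AB: direction (1, 0); meets QB at Y = (-1/6, 7/16)
Y = Q + t·(B−Q) with t = -3/4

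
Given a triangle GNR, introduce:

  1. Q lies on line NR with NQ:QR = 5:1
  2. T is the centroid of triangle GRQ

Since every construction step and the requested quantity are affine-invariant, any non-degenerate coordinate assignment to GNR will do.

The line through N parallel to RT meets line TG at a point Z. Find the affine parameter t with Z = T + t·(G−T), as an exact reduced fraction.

Assign G = (0, 0), N = (1, 0), R = (0, 1) — the answer is frame-independent, so this choice is without loss of generality.
1. Q lies on line NR with NQ:QR = 5:1 ⇒ Q = (1/6, 5/6)
2. T is the centroid of triangle GRQ ⇒ T = (1/18, 11/18)
through N parallel to RT: direction (1/18, -7/18); meets TG at Z = (7/18, 77/18)
Z = T + t·(G−T) with t = -6

t = -6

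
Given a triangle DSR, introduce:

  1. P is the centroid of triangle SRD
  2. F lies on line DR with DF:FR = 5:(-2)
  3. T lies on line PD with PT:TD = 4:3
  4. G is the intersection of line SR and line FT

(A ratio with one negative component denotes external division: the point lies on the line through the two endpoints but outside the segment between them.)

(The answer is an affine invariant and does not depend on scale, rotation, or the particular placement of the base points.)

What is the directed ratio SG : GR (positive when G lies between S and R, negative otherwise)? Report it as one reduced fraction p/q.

SG:GR = 27/2

Assign D = (0, 0), S = (1, 0), R = (0, 1) — the answer is frame-independent, so this choice is without loss of generality.
1. P is the centroid of triangle SRD ⇒ P = (1/3, 1/3)
2. F lies on line DR with DF:FR = 5:(-2) ⇒ F = (0, 5/3)
3. T lies on line PD with PT:TD = 4:3 ⇒ T = (1/7, 1/7)
4. G is the intersection of line SR and line FT ⇒ G = (2/29, 27/29)
G = S + t·(R−S) with t = 27/29, so SG:GR = t:(1−t) = 27/29:2/29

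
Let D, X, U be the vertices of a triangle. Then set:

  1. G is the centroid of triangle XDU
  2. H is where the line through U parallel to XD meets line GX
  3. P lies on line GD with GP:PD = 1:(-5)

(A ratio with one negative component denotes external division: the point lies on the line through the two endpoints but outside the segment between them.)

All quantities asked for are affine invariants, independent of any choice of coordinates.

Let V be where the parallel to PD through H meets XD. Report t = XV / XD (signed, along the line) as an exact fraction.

Assign D = (0, 0), X = (1, 0), U = (0, 1) — the answer is frame-independent, so this choice is without loss of generality.
1. G is the centroid of triangle XDU ⇒ G = (1/3, 1/3)
2. H is where the line through U parallel to XD meets line GX ⇒ H = (-1, 1)
3. P lies on line GD with GP:PD = 1:(-5) ⇒ P = (5/12, 5/12)
through H parallel to PD: direction (-5/12, -5/12); meets XD at V = (-2, 0)
V = X + t·(D−X) with t = 3

t = 3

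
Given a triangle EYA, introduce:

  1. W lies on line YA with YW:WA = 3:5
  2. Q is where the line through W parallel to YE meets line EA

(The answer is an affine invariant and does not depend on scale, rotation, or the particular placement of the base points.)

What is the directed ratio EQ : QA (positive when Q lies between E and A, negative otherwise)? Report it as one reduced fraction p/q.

EQ:QA = 3/5

Assign E = (0, 0), Y = (1, 0), A = (0, 1) — the answer is frame-independent, so this choice is without loss of generality.
1. W lies on line YA with YW:WA = 3:5 ⇒ W = (5/8, 3/8)
2. Q is where the line through W parallel to YE meets line EA ⇒ Q = (0, 3/8)
Q = E + t·(A−E) with t = 3/8, so EQ:QA = t:(1−t) = 3/8:5/8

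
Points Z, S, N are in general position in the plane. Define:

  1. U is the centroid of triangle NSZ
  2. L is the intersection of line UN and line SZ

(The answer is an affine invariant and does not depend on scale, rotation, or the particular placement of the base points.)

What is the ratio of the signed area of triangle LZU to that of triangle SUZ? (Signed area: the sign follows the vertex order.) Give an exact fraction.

[LZU]:[SUZ] = -1/2

Work in coordinates with Z = (0, 0), S = (1, 0), N = (0, 1).
1. U is the centroid of triangle NSZ ⇒ U = (1/3, 1/3)
2. L is the intersection of line UN and line SZ ⇒ L = (1/2, 0)
2·[LZU] = -1/6, 2·[SUZ] = 1/3
[LZU]:[SUZ] = -1/6:1/3 = -1/2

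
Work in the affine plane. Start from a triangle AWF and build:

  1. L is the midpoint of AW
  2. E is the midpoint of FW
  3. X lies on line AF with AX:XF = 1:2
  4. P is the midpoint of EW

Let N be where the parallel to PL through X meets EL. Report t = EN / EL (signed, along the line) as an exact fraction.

Work in coordinates with A = (0, 0), W = (1, 0), F = (0, 1).
1. L is the midpoint of AW ⇒ L = (1/2, 0)
2. E is the midpoint of FW ⇒ E = (1/2, 1/2)
3. X lies on line AF with AX:XF = 1:2 ⇒ X = (0, 1/3)
4. P is the midpoint of EW ⇒ P = (3/4, 1/4)
through X parallel to PL: direction (-1/4, -1/4); meets EL at N = (1/2, 5/6)
N = E + t·(L−E) with t = -2/3

t = -2/3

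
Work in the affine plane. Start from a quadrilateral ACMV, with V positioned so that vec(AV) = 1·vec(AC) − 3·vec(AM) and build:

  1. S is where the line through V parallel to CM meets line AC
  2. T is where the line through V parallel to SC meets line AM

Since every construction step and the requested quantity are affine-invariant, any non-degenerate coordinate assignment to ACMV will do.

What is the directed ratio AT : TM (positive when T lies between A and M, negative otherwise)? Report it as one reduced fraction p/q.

Choose coordinates A = (0, 0), C = (1, 0), M = (0, 1), V = (1, -3).
1. S is where the line through V parallel to CM meets line AC ⇒ S = (-2, 0)
2. T is where the line through V parallel to SC meets line AM ⇒ T = (0, -3)
T = A + t·(M−A) with t = -3, so AT:TM = t:(1−t) = -3:4

AT:TM = -3/4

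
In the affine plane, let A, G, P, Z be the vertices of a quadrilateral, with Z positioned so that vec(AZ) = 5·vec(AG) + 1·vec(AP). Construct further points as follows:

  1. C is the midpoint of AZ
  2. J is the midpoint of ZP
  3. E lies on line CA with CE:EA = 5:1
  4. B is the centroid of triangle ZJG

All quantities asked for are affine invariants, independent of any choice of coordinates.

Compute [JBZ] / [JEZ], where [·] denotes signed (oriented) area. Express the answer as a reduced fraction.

Assign A = (0, 0), G = (1, 0), P = (0, 1), Z = (5, 1) — the answer is frame-independent, so this choice is without loss of generality.
1. C is the midpoint of AZ ⇒ C = (5/2, 1/2)
2. J is the midpoint of ZP ⇒ J = (5/2, 1)
3. E lies on line CA with CE:EA = 5:1 ⇒ E = (5/12, 1/12)
4. B is the centroid of triangle ZJG ⇒ B = (17/6, 2/3)
2·[JBZ] = 5/6, 2·[JEZ] = 55/24
[JBZ]:[JEZ] = 5/6:55/24 = 4/11

[JBZ]:[JEZ] = 4/11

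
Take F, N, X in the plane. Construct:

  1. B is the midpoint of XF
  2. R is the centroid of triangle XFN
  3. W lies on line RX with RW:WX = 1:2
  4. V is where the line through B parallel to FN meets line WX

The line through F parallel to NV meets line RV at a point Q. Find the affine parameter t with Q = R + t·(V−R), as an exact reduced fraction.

Work in coordinates with F = (0, 0), N = (1, 0), X = (0, 1).
1. B is the midpoint of XF ⇒ B = (0, 1/2)
2. R is the centroid of triangle XFN ⇒ R = (1/3, 1/3)
3. W lies on line RX with RW:WX = 1:2 ⇒ W = (2/9, 5/9)
4. V is where the line through B parallel to FN meets line WX ⇒ V = (1/4, 1/2)
through F parallel to NV: direction (-3/4, 1/2); meets RV at Q = (3/4, -1/2)
Q = R + t·(V−R) with t = -5

t = -5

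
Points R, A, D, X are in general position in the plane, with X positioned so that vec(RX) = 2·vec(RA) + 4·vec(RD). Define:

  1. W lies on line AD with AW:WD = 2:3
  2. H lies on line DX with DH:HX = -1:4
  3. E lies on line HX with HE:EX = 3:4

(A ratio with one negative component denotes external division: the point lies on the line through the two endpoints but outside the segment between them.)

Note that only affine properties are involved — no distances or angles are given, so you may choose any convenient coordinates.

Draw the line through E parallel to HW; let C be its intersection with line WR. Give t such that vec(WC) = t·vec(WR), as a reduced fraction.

Choose coordinates R = (0, 0), A = (1, 0), D = (0, 1), X = (2, 4).
1. W lies on line AD with AW:WD = 2:3 ⇒ W = (3/5, 2/5)
2. H lies on line DX with DH:HX = -1:4 ⇒ H = (-2/3, 0)
3. E lies on line HX with HE:EX = 3:4 ⇒ E = (10/21, 12/7)
through E parallel to HW: direction (19/15, 2/5); meets WR at C = (156/35, 104/35)
C = W + t·(R−W) with t = -45/7

t = -45/7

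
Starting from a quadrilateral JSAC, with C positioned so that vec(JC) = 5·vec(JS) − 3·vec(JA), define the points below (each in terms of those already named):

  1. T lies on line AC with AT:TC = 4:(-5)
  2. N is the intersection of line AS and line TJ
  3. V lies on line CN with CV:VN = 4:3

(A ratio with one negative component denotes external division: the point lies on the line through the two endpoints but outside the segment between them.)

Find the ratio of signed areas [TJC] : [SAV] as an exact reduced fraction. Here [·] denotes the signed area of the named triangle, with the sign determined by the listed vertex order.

Choose coordinates J = (0, 0), S = (1, 0), A = (0, 1), C = (5, -3).
1. T lies on line AC with AT:TC = 4:(-5) ⇒ T = (-20, 17)
2. N is the intersection of line AS and line TJ ⇒ N = (20/3, -17/3)
3. V lies on line CN with CV:VN = 4:3 ⇒ V = (125/21, -95/21)
2·[TJC] = 25, 2·[SAV] = -3/7
[TJC]:[SAV] = 25:-3/7 = -175/3

[TJC]:[SAV] = -175/3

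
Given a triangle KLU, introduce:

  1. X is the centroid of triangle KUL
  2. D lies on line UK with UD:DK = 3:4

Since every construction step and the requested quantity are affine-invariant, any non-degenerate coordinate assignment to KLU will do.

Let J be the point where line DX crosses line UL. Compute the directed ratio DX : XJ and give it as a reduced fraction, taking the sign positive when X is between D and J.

DX:XJ = 2/7

Choose coordinates K = (0, 0), L = (1, 0), U = (0, 1).
1. X is the centroid of triangle KUL ⇒ X = (1/3, 1/3)
2. D lies on line UK with UD:DK = 3:4 ⇒ D = (0, 4/7)
line DX meets UL at J = (3/2, -1/2)
X = D + t·(J−D) with t = 2/9, so DX:XJ = 2/9:7/9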